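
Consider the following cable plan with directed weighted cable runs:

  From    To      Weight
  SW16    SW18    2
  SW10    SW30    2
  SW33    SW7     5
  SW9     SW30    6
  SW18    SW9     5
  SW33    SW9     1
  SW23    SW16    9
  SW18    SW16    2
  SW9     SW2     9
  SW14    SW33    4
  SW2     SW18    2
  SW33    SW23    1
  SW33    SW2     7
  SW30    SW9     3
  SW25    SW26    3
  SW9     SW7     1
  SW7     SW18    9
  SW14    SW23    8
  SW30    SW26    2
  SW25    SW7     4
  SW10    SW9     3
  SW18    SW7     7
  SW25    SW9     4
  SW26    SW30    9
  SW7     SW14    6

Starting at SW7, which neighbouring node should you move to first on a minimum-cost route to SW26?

SW14

Compare a few routes:
SW7 - SW14 - SW33 - SW2 - SW18 - SW9 - SW30 - SW26: 6+4+7+2+5+6+2 = 32
SW7 - SW18 - SW9 - SW30 - SW26: 9+5+6+2 = 22
SW7 - SW14 - SW33 - SW9 - SW30 - SW26: 6+4+1+6+2 = 19
The minimum is 19 via SW7 - SW14 - SW33 - SW9 - SW30 - SW26.
So from SW7 the first move is to SW14.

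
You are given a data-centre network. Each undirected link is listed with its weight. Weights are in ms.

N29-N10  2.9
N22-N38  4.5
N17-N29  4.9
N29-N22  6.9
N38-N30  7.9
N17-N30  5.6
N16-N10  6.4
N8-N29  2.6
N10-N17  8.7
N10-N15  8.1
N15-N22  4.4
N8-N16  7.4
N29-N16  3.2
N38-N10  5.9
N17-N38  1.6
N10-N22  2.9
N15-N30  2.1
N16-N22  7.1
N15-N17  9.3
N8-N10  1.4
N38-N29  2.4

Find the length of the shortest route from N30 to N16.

Compare a few routes:
N30 → N15 → N22 → N16: 2.1+4.4+7.1 = 13.6
N30 → N38 → N29 → N16: 7.9+2.4+3.2 = 13.5
N30 → N17 → N38 → N29 → N16: 5.6+1.6+2.4+3.2 = 12.8
Cheapest is N30 → N17 → N38 → N29 → N16 at 12.8 ms.

12.8 ms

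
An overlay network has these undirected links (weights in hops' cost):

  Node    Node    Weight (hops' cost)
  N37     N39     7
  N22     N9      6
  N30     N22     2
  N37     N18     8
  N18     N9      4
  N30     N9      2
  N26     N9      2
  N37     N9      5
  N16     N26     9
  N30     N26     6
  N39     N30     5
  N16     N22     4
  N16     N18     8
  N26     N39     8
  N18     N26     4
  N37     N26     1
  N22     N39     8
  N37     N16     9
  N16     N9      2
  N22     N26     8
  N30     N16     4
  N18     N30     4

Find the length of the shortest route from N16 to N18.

Enumerating some paths:
N16 → N9 → N18: 2+4 = 6
N16 → N18: 8 = 8
N16 → N30 → N18: 4+4 = 8
The minimum is 6 hops' cost via N16 → N9 → N18.

6 hops' cost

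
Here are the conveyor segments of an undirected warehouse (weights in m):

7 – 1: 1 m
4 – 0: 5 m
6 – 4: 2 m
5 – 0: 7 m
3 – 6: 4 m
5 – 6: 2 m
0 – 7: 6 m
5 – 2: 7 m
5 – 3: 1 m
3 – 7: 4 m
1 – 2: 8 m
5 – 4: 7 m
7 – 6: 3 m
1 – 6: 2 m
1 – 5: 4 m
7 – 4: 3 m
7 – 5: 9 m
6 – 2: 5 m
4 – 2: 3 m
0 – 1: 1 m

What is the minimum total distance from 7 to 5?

Compare a few routes:
7 → 4 → 6 → 5: 3+2+2 = 7
7 → 1 → 5: 1+4 = 5
The minimum is 5 m via 7 → 1 → 5.

5 m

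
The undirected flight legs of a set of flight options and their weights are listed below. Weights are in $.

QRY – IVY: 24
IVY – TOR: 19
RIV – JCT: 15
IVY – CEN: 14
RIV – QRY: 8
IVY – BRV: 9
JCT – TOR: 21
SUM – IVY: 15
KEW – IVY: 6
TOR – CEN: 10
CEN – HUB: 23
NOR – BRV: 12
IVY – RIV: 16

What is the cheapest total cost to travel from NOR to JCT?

Shortest distances from NOR:
NOR: 0
BRV: 12  (via NOR)
IVY: 21  (via BRV)
KEW: 27  (via IVY)
CEN: 35  (via IVY)
SUM: 36  (via IVY)
RIV: 37  (via IVY)
TOR: 40  (via IVY)
QRY: 45  (via IVY)
JCT: 52  (via RIV)
Shortest route: NOR–BRV–IVY–RIV–JCT = $52.

$52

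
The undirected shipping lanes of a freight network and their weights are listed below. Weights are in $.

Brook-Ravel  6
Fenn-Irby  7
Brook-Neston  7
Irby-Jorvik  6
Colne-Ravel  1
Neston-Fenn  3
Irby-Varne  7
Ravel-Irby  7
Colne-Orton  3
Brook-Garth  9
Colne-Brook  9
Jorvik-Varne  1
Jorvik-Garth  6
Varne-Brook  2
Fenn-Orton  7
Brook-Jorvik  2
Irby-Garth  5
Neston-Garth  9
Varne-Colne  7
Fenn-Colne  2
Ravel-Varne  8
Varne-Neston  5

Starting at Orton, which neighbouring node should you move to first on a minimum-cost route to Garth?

Compare a few routes:
Orton → Colne → Fenn → Neston → Garth: 3+2+3+9 = 17
Orton → Colne → Ravel → Irby → Garth: 3+1+7+5 = 16
Orton → Colne → Fenn → Irby → Garth: 3+2+7+5 = 17
Orton → Colne → Varne → Jorvik → Garth: 3+7+1+6 = 17
The minimum is $16 via Orton → Colne → Ravel → Irby → Garth.
So from Orton the first move is to Colne.

Colne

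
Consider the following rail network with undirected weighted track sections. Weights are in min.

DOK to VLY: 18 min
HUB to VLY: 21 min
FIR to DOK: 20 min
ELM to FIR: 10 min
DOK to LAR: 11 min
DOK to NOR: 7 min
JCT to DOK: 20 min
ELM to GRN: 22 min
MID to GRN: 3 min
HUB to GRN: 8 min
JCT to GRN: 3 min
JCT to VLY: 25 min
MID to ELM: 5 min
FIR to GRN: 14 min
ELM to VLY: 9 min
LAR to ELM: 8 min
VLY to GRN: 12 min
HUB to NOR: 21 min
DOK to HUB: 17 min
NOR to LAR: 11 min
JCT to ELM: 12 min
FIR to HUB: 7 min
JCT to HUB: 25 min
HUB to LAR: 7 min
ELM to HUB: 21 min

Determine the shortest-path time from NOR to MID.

Compare a few routes:
NOR - HUB - GRN - MID: 21+8+3 = 32
NOR - LAR - HUB - GRN - MID: 11+7+8+3 = 29
NOR - DOK - LAR - ELM - MID: 7+11+8+5 = 31
NOR - LAR - ELM - MID: 11+8+5 = 24
The minimum is 24 min via NOR - LAR - ELM - MID.

24 min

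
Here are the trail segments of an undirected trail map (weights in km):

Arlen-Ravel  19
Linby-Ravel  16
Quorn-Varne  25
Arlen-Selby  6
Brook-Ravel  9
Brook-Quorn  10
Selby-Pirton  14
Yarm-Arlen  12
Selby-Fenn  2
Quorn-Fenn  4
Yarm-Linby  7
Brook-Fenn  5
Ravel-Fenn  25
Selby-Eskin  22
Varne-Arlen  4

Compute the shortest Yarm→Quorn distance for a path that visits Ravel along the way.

Best Yarm to Ravel: Yarm → Linby → Ravel costing 23
Shortest Ravel→Quorn: Ravel → Brook → Fenn → Quorn = 18
Total via Ravel: 23 + 18 = 41 km.

41 km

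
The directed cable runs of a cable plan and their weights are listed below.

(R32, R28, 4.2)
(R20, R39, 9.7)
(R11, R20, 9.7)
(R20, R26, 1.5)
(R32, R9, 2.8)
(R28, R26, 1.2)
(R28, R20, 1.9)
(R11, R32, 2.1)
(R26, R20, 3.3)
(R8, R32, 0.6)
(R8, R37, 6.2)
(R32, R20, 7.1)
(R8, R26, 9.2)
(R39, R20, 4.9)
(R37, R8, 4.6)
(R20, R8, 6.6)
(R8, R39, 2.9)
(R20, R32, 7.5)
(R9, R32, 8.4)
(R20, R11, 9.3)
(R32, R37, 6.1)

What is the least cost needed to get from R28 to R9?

Compare a few routes:
R28 → R26 → R20 → R8 → R32 → R9: 1.2+3.3+6.6+0.6+2.8 = 14.5
R28 → R20 → R8 → R32 → R9: 1.9+6.6+0.6+2.8 = 11.9
R28 → R26 → R20 → R32 → R9: 1.2+3.3+7.5+2.8 = 14.8
R28 → R20 → R32 → R9: 1.9+7.5+2.8 = 12.2
The minimum is 11.9 via R28 → R20 → R8 → R32 → R9.

11.9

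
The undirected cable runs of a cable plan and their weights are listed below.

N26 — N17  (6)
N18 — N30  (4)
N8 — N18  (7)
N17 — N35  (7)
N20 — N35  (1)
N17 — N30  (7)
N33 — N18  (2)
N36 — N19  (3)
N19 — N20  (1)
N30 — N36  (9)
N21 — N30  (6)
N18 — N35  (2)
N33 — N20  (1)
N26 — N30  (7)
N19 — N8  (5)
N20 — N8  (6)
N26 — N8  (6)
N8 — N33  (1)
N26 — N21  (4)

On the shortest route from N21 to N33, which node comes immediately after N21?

N26

Compare a few routes:
N21–N30–N18–N33: 6+4+2 = 12
N21–N30–N18–N35–N20–N33: 6+4+2+1+1 = 14
N21–N26–N8–N33: 4+6+1 = 11
Cheapest is N21–N26–N8–N33 at 11.
So from N21 the first move is to N26.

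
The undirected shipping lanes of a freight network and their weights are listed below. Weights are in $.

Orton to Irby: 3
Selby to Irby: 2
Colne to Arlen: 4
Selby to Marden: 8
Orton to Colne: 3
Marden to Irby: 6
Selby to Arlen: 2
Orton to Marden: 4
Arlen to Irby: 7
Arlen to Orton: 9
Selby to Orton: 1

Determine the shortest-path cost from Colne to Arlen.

$4

Compare a few routes:
Colne–Orton–Selby–Arlen: 3+1+2 = 6
Colne–Orton–Irby–Selby–Arlen: 3+3+2+2 = 10
Colne–Arlen: 4 = 4
Cheapest is Colne–Arlen at $4.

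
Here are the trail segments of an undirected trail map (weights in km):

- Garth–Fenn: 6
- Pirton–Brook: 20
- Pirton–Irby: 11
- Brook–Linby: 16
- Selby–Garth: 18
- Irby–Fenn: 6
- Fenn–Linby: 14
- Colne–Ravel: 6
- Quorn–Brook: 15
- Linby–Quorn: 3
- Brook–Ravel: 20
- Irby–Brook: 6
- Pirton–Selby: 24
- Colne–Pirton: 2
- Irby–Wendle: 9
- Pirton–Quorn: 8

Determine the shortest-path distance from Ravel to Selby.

32 km

Enumerating some paths:
Ravel → Colne → Pirton → Selby: 6+2+24 = 32
Ravel → Colne → Pirton → Irby → Fenn → Garth → Selby: 6+2+11+6+6+18 = 49
Ravel → Brook → Irby → Fenn → Garth → Selby: 20+6+6+6+18 = 56
The minimum is 32 km via Ravel → Colne → Pirton → Selby.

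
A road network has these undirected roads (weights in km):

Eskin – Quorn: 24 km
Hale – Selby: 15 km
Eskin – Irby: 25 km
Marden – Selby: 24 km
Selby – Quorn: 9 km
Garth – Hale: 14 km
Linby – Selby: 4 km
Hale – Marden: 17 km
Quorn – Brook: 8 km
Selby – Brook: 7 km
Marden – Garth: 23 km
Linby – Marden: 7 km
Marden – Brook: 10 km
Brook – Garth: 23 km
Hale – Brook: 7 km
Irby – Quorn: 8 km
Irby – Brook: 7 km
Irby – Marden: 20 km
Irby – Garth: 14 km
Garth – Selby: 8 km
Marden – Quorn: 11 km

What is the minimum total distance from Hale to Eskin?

39 km

Shortest distances from Hale:
Hale: 0
Brook: 7  (via Hale)
Irby: 14  (via Brook)
Selby: 14  (via Brook)
Garth: 14  (via Hale)
Quorn: 15  (via Brook)
Marden: 17  (via Hale)
Linby: 18  (via Selby)
Eskin: 39  (via Irby)
Shortest route: Hale–Brook–Irby–Eskin = 39 km.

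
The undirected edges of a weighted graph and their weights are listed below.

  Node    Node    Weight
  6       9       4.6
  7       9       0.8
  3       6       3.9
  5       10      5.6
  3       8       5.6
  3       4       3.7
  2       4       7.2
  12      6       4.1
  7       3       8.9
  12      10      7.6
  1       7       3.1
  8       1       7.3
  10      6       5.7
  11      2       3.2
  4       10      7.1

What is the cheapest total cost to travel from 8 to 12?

Shortest distances from 8:
8: 0
3: 5.6  (via 8)
1: 7.3  (via 8)
4: 9.3  (via 3)
6: 9.5  (via 3)
7: 10.4  (via 1)
9: 11.2  (via 7)
12: 13.6  (via 6)
Shortest route: 8 → 3 → 6 → 12 = 13.6.

13.6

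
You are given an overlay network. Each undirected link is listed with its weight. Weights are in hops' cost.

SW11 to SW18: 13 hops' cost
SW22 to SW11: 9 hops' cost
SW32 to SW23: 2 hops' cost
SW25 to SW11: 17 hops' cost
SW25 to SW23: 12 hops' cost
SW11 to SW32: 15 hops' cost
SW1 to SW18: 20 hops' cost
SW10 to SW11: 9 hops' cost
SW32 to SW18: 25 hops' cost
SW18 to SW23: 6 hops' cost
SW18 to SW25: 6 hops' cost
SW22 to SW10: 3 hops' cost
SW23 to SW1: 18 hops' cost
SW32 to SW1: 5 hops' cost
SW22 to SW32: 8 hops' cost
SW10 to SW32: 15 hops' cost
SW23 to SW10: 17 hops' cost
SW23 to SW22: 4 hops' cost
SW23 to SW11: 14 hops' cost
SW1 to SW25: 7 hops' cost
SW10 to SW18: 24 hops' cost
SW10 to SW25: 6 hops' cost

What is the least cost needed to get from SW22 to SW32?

Candidate routes:
SW22–SW23–SW32: 4+2 = 6
SW22–SW32: 8 = 8
Cheapest is SW22–SW23–SW32 at 6 hops' cost.

6 hops' cost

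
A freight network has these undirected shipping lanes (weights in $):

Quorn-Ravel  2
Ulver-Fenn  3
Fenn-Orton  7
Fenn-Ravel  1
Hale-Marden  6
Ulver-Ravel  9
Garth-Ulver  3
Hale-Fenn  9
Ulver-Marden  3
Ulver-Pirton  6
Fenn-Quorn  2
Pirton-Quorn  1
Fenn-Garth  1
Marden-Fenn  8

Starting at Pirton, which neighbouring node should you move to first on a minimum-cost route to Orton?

Enumerating some paths:
Pirton - Quorn - Fenn - Orton: 1+2+7 = 10
Pirton - Quorn - Ravel - Fenn - Orton: 1+2+1+7 = 11
The minimum is $10 via Pirton - Quorn - Fenn - Orton.
So from Pirton the first move is to Quorn.

Quorn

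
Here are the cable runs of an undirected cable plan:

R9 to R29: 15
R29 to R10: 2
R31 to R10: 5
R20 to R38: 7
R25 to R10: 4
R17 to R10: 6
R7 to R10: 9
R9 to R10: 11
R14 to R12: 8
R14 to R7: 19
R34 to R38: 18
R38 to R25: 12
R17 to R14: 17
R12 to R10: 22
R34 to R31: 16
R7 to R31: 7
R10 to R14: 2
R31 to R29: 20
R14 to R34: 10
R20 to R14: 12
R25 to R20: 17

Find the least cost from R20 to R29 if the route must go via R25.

23

Shortest R20→R25: R20 → R25 = 17
Shortest R25→R29: R25 → R10 → R29 = 6
Total via R25: 17 + 6 = 23.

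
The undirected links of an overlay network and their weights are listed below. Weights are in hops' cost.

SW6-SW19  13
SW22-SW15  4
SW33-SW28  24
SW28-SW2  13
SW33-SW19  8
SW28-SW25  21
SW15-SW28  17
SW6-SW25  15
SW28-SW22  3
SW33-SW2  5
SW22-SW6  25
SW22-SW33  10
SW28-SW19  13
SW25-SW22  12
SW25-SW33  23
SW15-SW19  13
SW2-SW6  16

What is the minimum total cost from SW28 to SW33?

13 hops' cost

Settle nodes by increasing distance from SW28:
SW28: 0
SW22: 3  (via SW28)
SW15: 7  (via SW22)
SW2: 13  (via SW28)
SW33: 13  (via SW22)
Shortest route: SW28–SW22–SW33 = 13 hops' cost.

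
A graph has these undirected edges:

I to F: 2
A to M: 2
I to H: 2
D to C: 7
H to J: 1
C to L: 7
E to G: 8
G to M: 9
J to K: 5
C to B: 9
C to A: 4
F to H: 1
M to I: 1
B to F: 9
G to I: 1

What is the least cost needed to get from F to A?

5

Running Dijkstra from F:
F: 0
H: 1  (via F)
I: 2  (via F)
J: 2  (via H)
G: 3  (via I)
M: 3  (via I)
A: 5  (via M)
Shortest route: F → I → M → A = 5.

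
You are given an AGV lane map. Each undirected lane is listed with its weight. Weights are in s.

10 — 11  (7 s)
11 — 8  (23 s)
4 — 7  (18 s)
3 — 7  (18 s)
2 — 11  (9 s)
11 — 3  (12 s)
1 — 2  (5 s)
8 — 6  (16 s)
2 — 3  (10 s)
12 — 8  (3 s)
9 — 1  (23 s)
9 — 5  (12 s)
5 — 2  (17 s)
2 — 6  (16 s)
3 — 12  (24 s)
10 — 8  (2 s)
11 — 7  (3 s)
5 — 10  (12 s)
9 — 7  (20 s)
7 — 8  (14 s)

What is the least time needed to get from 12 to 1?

Candidate routes:
12 - 8 - 10 - 5 - 2 - 1: 3+2+12+17+5 = 39
12 - 8 - 7 - 11 - 2 - 1: 3+14+3+9+5 = 34
12 - 8 - 10 - 11 - 2 - 1: 3+2+7+9+5 = 26
Cheapest is 12 - 8 - 10 - 11 - 2 - 1 at 26 s.

26 s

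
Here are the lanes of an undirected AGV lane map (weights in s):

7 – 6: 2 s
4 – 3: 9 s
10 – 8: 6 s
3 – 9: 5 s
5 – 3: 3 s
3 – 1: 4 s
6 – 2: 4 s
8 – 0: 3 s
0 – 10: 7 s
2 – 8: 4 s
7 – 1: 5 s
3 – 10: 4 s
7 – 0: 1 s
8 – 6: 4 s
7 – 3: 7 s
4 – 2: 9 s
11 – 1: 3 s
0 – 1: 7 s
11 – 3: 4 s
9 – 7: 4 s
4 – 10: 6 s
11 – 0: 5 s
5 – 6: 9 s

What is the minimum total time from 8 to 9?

Candidate routes:
8 - 0 - 7 - 9: 3+1+4 = 8
8 - 6 - 7 - 9: 4+2+4 = 10
8 - 2 - 6 - 7 - 9: 4+4+2+4 = 14
The minimum is 8 s via 8 - 0 - 7 - 9.

8 s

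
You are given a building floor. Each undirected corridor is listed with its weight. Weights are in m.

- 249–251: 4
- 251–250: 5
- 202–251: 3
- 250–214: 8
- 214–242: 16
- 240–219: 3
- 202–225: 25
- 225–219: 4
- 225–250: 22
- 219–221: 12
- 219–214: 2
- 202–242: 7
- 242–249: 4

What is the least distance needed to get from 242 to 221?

Shortest distances from 242:
242: 0
249: 4  (via 242)
202: 7  (via 242)
251: 8  (via 249)
250: 13  (via 251)
214: 16  (via 242)
219: 18  (via 214)
240: 21  (via 219)
225: 22  (via 219)
221: 30  (via 219)
Shortest route: 242–214–219–221 = 30 m.

30 m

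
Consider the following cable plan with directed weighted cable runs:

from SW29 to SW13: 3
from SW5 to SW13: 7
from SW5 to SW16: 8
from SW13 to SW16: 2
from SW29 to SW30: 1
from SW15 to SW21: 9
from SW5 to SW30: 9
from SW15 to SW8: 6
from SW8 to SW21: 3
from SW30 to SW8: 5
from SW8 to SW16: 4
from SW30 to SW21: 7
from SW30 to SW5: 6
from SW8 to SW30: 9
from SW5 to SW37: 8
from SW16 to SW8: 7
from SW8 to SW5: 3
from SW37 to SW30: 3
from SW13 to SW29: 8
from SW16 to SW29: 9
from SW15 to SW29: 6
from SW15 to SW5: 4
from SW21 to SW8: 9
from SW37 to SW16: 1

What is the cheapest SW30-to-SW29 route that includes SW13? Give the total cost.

21

Best SW30 to SW13: SW30 → SW5 → SW13 costing 13
Best SW13 to SW29: SW13 → SW29 costing 8
Total via SW13: 13 + 8 = 21.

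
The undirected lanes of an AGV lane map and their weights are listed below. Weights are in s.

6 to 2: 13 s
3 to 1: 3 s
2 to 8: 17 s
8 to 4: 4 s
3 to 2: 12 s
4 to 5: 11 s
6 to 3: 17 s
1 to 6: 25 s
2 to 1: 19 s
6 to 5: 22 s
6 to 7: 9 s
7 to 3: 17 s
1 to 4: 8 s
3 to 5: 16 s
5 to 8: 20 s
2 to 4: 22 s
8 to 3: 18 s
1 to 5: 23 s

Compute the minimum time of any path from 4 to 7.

Shortest distances from 4:
4: 0
8: 4  (via 4)
1: 8  (via 4)
3: 11  (via 1)
5: 11  (via 4)
2: 21  (via 8)
6: 28  (via 3)
7: 28  (via 3)
Shortest route: 4 → 1 → 3 → 7 = 28 s.

28 s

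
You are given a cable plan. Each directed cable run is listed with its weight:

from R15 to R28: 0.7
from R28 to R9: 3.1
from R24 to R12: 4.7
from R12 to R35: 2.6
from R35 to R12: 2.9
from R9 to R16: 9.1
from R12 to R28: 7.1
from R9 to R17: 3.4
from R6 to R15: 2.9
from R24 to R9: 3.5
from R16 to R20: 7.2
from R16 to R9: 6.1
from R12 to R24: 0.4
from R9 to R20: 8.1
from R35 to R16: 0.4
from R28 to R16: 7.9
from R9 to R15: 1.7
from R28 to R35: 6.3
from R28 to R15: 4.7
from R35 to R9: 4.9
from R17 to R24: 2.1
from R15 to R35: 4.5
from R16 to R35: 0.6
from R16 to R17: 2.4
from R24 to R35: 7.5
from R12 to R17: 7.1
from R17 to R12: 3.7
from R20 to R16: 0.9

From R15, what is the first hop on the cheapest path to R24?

Compare a few routes:
R15 - R35 - R12 - R24: 4.5+2.9+0.4 = 7.8
R15 - R28 - R9 - R17 - R24: 0.7+3.1+3.4+2.1 = 9.3
Cheapest is R15 - R35 - R12 - R24 at 7.8.
So from R15 the first move is to R35.

R35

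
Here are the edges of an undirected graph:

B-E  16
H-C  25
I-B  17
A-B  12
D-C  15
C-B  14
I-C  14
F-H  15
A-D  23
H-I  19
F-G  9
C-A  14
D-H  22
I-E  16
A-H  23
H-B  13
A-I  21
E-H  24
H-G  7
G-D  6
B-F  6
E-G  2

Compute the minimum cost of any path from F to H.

15

Settle nodes by increasing distance from F:
F: 0
B: 6  (via F)
G: 9  (via F)
E: 11  (via G)
D: 15  (via G)
H: 15  (via F)
Shortest route: F–H = 15.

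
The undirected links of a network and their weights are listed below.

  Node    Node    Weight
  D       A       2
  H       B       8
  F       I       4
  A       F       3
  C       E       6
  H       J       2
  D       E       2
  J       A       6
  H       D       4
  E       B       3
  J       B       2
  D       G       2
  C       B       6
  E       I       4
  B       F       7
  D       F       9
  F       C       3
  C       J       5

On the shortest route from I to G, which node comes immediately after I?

Enumerating some paths:
I - F - A - D - G: 4+3+2+2 = 11
I - E - D - G: 4+2+2 = 8
The minimum is 8 via I - E - D - G.
So from I the first move is to E.

E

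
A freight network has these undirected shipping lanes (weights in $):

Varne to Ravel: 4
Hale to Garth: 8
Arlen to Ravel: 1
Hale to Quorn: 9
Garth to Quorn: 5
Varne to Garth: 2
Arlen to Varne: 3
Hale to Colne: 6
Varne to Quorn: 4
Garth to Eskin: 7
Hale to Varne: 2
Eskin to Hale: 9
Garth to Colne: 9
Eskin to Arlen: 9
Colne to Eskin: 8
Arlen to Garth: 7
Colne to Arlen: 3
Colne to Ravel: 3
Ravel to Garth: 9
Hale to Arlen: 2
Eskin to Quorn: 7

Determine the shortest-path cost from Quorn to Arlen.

Candidate routes:
Quorn–Varne–Hale–Arlen: 4+2+2 = 8
Quorn–Varne–Arlen: 4+3 = 7
The minimum is $7 via Quorn–Varne–Arlen.

$7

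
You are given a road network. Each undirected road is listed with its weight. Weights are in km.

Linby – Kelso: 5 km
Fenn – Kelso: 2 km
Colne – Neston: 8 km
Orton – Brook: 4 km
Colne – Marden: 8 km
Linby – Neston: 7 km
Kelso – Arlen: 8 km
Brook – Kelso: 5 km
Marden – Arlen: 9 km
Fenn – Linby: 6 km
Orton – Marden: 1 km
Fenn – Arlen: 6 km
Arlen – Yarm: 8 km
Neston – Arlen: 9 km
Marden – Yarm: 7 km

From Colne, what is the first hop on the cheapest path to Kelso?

Enumerating some paths:
Colne–Neston–Linby–Fenn–Kelso: 8+7+6+2 = 23
Colne–Neston–Linby–Kelso: 8+7+5 = 20
Colne–Marden–Orton–Brook–Kelso: 8+1+4+5 = 18
Colne–Neston–Arlen–Kelso: 8+9+8 = 25
The minimum is 18 km via Colne–Marden–Orton–Brook–Kelso.
So from Colne the first move is to Marden.

Marden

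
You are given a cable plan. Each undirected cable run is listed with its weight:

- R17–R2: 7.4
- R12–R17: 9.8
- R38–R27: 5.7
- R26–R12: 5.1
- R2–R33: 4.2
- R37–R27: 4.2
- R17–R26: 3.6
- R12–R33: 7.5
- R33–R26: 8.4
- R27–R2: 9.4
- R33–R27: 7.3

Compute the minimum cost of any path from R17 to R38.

Settle nodes by increasing distance from R17:
R17: 0
R26: 3.6  (via R17)
R2: 7.4  (via R17)
R12: 8.7  (via R26)
R33: 11.6  (via R2)
R27: 16.8  (via R2)
R37: 21  (via R27)
R38: 22.5  (via R27)
Shortest route: R17–R2–R27–R38 = 22.5.

22.5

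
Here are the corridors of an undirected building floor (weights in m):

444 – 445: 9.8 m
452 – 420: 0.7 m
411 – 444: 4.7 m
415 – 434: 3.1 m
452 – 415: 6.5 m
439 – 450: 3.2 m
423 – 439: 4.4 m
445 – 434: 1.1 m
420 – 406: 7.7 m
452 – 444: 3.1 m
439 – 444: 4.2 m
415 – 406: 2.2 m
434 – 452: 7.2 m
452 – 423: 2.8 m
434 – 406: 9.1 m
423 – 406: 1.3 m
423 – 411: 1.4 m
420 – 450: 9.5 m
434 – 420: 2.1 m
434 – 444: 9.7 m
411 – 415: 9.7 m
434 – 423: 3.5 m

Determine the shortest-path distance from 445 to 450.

12.2 m

Settle nodes by increasing distance from 445:
445: 0
434: 1.1  (via 445)
420: 3.2  (via 434)
452: 3.9  (via 420)
415: 4.2  (via 434)
423: 4.6  (via 434)
406: 5.9  (via 423)
411: 6  (via 423)
444: 7  (via 452)
439: 9  (via 423)
450: 12.2  (via 439)
Shortest route: 445–434–423–439–450 = 12.2 m.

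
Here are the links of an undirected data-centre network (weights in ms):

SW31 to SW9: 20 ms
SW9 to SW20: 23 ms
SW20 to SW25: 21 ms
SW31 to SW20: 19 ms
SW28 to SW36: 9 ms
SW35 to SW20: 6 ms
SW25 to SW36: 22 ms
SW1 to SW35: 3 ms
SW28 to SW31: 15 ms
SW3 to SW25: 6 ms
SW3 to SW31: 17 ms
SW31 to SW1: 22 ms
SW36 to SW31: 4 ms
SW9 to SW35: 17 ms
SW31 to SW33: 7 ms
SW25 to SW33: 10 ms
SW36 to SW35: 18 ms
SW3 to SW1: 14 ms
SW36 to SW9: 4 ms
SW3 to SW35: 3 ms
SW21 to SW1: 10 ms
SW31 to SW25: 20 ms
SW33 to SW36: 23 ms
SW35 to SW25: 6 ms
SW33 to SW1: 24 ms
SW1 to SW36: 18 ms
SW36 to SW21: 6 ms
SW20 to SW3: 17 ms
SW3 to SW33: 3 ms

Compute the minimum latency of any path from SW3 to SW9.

18 ms

Settle nodes by increasing distance from SW3:
SW3: 0
SW33: 3  (via SW3)
SW35: 3  (via SW3)
SW25: 6  (via SW3)
SW1: 6  (via SW35)
SW20: 9  (via SW35)
SW31: 10  (via SW33)
SW36: 14  (via SW31)
SW21: 16  (via SW1)
SW9: 18  (via SW36)
Shortest route: SW3–SW33–SW31–SW36–SW9 = 18 ms.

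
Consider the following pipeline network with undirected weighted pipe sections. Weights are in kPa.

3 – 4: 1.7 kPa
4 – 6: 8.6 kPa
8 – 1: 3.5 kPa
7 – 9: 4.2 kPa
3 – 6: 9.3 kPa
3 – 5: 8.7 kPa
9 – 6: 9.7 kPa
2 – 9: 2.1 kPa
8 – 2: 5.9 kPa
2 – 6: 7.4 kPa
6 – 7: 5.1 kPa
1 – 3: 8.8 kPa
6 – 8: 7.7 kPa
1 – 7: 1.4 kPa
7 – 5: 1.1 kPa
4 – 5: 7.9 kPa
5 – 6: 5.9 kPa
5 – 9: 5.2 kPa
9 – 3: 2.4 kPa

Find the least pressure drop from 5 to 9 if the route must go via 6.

15.2 kPa

Best 5 to 6: 5–6 costing 5.9
Shortest 6→9: 6–7–9 = 9.3
Total via 6: 5.9 + 9.3 = 15.2 kPa.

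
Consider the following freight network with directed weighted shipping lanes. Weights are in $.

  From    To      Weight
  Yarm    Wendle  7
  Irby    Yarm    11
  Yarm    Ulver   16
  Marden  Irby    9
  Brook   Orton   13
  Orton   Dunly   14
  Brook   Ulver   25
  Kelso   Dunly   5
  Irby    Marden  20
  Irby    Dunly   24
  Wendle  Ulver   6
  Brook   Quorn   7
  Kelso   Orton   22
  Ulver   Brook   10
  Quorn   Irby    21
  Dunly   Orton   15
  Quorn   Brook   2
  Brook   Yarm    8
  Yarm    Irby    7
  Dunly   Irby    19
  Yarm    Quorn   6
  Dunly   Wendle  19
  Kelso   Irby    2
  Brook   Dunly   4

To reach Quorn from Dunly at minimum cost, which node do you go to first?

Irby

Enumerating some paths:
Dunly - Wendle - Ulver - Brook - Quorn: 19+6+10+7 = 42
Dunly - Irby - Yarm - Quorn: 19+11+6 = 36
Dunly - Wendle - Ulver - Brook - Yarm - Quorn: 19+6+10+8+6 = 49
Cheapest is Dunly - Irby - Yarm - Quorn at $36.
So from Dunly the first move is to Irby.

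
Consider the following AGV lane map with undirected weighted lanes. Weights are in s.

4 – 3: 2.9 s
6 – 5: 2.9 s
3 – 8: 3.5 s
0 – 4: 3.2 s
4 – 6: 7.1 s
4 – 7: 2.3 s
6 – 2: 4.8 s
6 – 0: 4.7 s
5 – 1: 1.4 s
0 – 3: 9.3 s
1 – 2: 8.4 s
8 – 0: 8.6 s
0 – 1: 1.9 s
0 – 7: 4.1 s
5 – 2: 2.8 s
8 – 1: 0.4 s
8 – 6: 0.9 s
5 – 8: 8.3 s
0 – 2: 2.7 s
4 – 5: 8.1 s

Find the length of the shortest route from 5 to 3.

Compare a few routes:
5 → 6 → 8 → 3: 2.9+0.9+3.5 = 7.3
5 → 1 → 8 → 3: 1.4+0.4+3.5 = 5.3
Cheapest is 5 → 1 → 8 → 3 at 5.3 s.

5.3 s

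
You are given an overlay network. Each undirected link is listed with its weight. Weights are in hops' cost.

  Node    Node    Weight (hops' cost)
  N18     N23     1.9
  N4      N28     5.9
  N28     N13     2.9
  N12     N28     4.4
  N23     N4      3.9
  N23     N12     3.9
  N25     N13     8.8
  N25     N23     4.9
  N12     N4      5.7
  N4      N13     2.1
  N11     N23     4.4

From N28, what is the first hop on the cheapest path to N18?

Compare a few routes:
N28 → N13 → N4 → N23 → N18: 2.9+2.1+3.9+1.9 = 10.8
N28 → N12 → N23 → N18: 4.4+3.9+1.9 = 10.2
N28 → N4 → N23 → N18: 5.9+3.9+1.9 = 11.7
Cheapest is N28 → N12 → N23 → N18 at 10.2 hops' cost.
So from N28 the first move is to N12.

N12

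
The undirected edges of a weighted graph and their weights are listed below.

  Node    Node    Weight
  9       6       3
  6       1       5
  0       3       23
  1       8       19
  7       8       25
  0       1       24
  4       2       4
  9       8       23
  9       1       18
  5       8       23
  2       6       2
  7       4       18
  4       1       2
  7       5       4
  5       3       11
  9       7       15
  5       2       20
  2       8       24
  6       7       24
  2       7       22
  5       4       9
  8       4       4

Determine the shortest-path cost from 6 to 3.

Shortest distances from 6:
6: 0
2: 2  (via 6)
9: 3  (via 6)
1: 5  (via 6)
4: 6  (via 2)
8: 10  (via 4)
5: 15  (via 4)
7: 18  (via 9)
3: 26  (via 5)
Shortest route: 6 → 2 → 4 → 5 → 3 = 26.

26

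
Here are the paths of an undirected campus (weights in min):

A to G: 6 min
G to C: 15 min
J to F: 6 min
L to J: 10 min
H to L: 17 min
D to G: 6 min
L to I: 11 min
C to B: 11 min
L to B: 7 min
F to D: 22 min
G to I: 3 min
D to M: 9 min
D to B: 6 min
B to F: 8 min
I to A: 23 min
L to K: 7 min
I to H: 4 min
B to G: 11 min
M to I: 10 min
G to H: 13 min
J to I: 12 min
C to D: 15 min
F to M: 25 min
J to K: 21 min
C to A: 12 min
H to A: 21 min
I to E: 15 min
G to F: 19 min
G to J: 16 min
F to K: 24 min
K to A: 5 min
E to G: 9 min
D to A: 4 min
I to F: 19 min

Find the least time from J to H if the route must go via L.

Best J to L: J–L costing 10
Shortest L→H: L–I–H = 15
Total via L: 10 + 15 = 25 min.

25 min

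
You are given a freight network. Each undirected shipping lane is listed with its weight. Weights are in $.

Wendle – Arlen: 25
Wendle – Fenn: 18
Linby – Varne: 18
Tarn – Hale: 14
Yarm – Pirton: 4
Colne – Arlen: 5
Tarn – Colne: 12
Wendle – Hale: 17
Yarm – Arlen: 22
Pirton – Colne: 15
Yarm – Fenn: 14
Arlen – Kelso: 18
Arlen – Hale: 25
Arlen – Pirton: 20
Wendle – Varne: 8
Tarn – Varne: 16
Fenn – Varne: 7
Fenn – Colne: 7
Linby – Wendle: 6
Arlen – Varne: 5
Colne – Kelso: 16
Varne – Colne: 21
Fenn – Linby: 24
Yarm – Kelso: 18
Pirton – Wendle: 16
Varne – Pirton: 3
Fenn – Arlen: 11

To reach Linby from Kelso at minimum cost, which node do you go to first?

Compare a few routes:
Kelso - Arlen - Varne - Wendle - Linby: 18+5+8+6 = 37
Kelso - Yarm - Pirton - Varne - Wendle - Linby: 18+4+3+8+6 = 39
Kelso - Colne - Arlen - Varne - Wendle - Linby: 16+5+5+8+6 = 40
The minimum is $37 via Kelso - Arlen - Varne - Wendle - Linby.
So from Kelso the first move is to Arlen.

Arlen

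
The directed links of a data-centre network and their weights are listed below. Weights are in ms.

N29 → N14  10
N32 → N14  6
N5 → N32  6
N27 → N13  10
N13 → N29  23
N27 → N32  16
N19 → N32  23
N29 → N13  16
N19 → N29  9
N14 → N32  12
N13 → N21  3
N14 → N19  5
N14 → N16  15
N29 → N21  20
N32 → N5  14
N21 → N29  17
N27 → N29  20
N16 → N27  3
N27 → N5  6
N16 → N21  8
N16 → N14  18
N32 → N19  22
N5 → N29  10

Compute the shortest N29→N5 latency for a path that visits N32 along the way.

36 ms

Best N29 to N32: N29 → N14 → N32 costing 22
Best N32 to N5: N32 → N5 costing 14
Total via N32: 22 + 14 = 36 ms.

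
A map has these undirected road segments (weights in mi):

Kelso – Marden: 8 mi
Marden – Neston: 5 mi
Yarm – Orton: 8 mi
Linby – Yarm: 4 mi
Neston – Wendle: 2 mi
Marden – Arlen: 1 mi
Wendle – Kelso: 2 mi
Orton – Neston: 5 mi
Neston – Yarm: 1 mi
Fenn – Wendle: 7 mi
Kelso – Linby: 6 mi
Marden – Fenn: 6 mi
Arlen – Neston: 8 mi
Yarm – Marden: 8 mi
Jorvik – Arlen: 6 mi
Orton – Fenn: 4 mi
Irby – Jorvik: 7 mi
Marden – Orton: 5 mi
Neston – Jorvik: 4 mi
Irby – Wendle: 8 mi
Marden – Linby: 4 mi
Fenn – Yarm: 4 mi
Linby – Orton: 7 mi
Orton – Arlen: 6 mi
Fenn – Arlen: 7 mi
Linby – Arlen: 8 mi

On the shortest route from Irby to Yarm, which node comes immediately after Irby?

Enumerating some paths:
Irby → Wendle → Neston → Yarm: 8+2+1 = 11
Irby → Jorvik → Neston → Yarm: 7+4+1 = 12
Cheapest is Irby → Wendle → Neston → Yarm at 11 mi.
So from Irby the first move is to Wendle.

Wendle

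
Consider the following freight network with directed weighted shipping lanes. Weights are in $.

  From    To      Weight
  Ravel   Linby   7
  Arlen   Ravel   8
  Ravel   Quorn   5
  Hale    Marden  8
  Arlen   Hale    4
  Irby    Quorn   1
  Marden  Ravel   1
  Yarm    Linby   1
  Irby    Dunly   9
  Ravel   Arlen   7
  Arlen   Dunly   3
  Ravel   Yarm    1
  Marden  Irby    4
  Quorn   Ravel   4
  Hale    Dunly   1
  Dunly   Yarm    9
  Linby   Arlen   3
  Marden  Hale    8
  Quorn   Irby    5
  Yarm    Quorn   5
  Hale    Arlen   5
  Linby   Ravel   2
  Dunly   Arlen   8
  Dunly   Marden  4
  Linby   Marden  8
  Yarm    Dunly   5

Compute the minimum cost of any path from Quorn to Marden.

$14

Shortest distances from Quorn:
Quorn: 0
Ravel: 4  (via Quorn)
Yarm: 5  (via Ravel)
Irby: 5  (via Quorn)
Linby: 6  (via Yarm)
Arlen: 9  (via Linby)
Dunly: 10  (via Yarm)
Hale: 13  (via Arlen)
Marden: 14  (via Linby)
Shortest route: Quorn → Ravel → Yarm → Linby → Marden = $14.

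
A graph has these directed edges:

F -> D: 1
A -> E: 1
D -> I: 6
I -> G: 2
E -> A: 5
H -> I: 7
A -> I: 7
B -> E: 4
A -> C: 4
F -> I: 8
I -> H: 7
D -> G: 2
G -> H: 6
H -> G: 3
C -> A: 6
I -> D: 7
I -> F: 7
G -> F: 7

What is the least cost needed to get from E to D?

Compare a few routes:
E → A → I → G → F → D: 5+7+2+7+1 = 22
E → A → I → D: 5+7+7 = 19
E → A → I → F → D: 5+7+7+1 = 20
The minimum is 19 via E → A → I → D.

19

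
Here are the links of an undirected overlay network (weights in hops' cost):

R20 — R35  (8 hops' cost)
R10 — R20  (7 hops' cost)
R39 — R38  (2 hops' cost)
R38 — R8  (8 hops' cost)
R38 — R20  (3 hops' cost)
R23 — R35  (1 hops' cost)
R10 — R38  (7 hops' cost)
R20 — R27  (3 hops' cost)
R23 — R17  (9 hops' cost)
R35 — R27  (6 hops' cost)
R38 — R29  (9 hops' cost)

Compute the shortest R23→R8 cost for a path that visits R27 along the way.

21 hops' cost

Shortest R23→R27: R23 → R35 → R27 = 7
Best R27 to R8: R27 → R20 → R38 → R8 costing 14
Total via R27: 7 + 14 = 21 hops' cost.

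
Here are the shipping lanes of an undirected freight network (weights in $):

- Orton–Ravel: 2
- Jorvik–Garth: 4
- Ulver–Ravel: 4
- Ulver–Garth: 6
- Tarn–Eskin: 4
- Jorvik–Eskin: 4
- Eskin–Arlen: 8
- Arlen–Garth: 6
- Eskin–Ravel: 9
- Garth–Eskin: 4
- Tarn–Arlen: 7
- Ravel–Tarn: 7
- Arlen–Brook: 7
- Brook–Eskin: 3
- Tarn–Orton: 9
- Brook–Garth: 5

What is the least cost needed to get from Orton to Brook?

$14

Shortest distances from Orton:
Orton: 0
Ravel: 2  (via Orton)
Ulver: 6  (via Ravel)
Tarn: 9  (via Orton)
Eskin: 11  (via Ravel)
Garth: 12  (via Ulver)
Brook: 14  (via Eskin)
Shortest route: Orton → Ravel → Eskin → Brook = $14.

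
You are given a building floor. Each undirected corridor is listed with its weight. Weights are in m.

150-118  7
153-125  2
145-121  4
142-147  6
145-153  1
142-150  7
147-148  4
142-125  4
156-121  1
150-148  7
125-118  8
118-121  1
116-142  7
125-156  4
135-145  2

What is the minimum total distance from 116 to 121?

16 m

Enumerating some paths:
116–142–125–153–145–121: 7+4+2+1+4 = 18
116–142–125–156–121: 7+4+4+1 = 16
Cheapest is 116–142–125–156–121 at 16 m.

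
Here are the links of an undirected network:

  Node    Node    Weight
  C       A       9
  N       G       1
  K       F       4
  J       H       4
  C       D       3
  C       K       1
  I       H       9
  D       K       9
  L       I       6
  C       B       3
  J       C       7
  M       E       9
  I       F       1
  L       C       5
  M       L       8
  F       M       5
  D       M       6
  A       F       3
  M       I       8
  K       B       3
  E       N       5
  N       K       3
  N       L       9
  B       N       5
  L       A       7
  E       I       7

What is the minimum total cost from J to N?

Compare a few routes:
J → C → B → N: 7+3+5 = 15
J → C → K → B → N: 7+1+3+5 = 16
J → C → K → N: 7+1+3 = 11
J → C → B → K → N: 7+3+3+3 = 16
Cheapest is J → C → K → N at 11.

11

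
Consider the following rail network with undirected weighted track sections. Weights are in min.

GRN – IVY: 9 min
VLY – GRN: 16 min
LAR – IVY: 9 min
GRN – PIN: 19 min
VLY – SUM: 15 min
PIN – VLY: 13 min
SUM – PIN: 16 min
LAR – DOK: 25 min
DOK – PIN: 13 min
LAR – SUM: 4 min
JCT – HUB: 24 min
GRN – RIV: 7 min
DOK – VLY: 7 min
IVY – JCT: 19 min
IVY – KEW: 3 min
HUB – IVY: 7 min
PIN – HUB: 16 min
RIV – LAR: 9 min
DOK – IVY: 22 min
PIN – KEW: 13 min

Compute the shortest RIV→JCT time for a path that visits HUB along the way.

47 min

Best RIV to HUB: RIV–GRN–IVY–HUB costing 23
Shortest HUB→JCT: HUB–JCT = 24
Total via HUB: 23 + 24 = 47 min.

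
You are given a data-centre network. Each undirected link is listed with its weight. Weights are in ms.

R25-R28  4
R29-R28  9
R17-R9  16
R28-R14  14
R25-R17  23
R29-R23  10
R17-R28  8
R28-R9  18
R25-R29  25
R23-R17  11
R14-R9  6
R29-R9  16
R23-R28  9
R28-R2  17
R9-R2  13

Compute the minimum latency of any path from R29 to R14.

Candidate routes:
R29 - R28 - R9 - R14: 9+18+6 = 33
R29 - R28 - R14: 9+14 = 23
R29 - R23 - R28 - R14: 10+9+14 = 33
R29 - R9 - R14: 16+6 = 22
The minimum is 22 ms via R29 - R9 - R14.

22 ms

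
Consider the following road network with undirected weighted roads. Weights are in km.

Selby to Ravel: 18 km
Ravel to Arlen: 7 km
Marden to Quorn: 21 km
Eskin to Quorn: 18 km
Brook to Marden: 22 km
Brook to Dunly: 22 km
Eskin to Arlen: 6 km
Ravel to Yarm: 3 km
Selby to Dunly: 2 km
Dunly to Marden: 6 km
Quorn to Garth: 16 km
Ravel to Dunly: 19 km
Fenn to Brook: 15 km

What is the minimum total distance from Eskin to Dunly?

Candidate routes:
Eskin → Arlen → Ravel → Selby → Dunly: 6+7+18+2 = 33
Eskin → Arlen → Ravel → Dunly: 6+7+19 = 32
Cheapest is Eskin → Arlen → Ravel → Dunly at 32 km.

32 km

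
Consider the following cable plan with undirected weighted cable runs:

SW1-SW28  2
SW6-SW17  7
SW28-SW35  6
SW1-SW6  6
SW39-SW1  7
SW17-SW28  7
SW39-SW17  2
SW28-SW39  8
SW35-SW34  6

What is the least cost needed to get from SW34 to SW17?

19

Running Dijkstra from SW34:
SW34: 0
SW35: 6  (via SW34)
SW28: 12  (via SW35)
SW1: 14  (via SW28)
SW17: 19  (via SW28)
Shortest route: SW34–SW35–SW28–SW17 = 19.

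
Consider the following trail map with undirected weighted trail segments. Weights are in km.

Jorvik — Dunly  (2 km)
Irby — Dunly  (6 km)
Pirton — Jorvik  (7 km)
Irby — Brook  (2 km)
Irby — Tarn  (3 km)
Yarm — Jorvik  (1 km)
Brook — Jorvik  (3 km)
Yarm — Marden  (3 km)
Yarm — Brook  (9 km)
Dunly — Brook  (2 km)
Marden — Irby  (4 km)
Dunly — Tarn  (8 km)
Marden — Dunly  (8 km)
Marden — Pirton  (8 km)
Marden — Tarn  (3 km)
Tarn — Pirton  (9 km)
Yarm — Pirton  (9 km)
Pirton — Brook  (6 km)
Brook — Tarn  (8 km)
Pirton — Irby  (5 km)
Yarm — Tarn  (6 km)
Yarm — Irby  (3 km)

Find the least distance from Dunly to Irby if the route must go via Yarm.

6 km

Shortest Dunly→Yarm: Dunly–Jorvik–Yarm = 3
Best Yarm to Irby: Yarm–Irby costing 3
Total via Yarm: 3 + 3 = 6 km.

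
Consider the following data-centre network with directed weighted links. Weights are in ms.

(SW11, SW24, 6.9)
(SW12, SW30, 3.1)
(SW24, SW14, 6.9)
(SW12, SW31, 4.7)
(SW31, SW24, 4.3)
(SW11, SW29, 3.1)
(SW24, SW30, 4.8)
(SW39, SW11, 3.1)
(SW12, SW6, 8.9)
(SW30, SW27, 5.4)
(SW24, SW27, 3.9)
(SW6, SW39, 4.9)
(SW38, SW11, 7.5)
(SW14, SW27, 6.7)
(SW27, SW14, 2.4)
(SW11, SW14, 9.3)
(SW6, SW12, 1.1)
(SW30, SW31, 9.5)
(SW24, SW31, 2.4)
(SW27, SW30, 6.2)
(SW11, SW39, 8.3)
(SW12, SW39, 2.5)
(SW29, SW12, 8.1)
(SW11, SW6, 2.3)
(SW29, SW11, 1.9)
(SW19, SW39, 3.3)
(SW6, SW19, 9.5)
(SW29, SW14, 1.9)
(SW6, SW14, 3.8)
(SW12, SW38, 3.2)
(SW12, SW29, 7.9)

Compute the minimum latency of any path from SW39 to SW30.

Candidate routes:
SW39–SW11–SW6–SW12–SW30: 3.1+2.3+1.1+3.1 = 9.6
SW39–SW11–SW24–SW30: 3.1+6.9+4.8 = 14.8
The minimum is 9.6 ms via SW39–SW11–SW6–SW12–SW30.

9.6 ms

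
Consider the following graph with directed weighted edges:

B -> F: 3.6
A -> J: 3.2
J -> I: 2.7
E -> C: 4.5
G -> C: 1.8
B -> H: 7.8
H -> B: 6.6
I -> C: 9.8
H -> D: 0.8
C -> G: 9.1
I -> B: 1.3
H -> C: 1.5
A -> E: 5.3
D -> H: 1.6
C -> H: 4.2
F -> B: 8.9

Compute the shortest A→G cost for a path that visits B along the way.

25.6

Best A to B: A–J–I–B costing 7.2
Best B to G: B–H–C–G costing 18.4
Total via B: 7.2 + 18.4 = 25.6.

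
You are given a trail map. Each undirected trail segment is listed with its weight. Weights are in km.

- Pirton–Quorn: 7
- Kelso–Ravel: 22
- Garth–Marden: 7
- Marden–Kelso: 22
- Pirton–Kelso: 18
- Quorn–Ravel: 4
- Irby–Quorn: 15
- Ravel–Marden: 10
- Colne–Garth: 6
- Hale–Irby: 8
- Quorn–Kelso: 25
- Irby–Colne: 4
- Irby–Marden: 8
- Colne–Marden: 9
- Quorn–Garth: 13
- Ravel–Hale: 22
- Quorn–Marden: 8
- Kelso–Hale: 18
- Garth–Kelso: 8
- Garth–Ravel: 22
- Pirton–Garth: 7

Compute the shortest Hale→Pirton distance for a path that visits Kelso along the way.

33 km

Best Hale to Kelso: Hale–Kelso costing 18
Shortest Kelso→Pirton: Kelso–Garth–Pirton = 15
Total via Kelso: 18 + 15 = 33 km.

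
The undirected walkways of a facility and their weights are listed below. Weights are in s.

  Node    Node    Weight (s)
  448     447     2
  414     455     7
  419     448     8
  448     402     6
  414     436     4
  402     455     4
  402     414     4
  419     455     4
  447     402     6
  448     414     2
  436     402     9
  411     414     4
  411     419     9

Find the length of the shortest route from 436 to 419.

14 s

Compare a few routes:
436–402–455–419: 9+4+4 = 17
436–414–448–419: 4+2+8 = 14
436–414–455–419: 4+7+4 = 15
436–414–402–455–419: 4+4+4+4 = 16
Cheapest is 436–414–448–419 at 14 s.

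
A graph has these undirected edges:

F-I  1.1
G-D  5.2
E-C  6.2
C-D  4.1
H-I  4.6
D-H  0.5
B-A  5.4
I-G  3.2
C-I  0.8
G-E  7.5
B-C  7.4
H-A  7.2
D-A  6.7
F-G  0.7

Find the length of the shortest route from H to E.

Candidate routes:
H–D–C–E: 0.5+4.1+6.2 = 10.8
H–I–C–E: 4.6+0.8+6.2 = 11.6
The minimum is 10.8 via H–D–C–E.

10.8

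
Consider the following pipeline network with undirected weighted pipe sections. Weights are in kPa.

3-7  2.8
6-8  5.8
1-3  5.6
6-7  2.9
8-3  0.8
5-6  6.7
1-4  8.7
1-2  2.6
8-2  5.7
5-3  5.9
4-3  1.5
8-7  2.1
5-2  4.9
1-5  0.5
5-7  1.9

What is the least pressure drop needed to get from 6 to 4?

7.2 kPa

Settle nodes by increasing distance from 6:
6: 0
7: 2.9  (via 6)
5: 4.8  (via 7)
8: 5  (via 7)
1: 5.3  (via 5)
3: 5.7  (via 7)
4: 7.2  (via 3)
Shortest route: 6–7–3–4 = 7.2 kPa.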